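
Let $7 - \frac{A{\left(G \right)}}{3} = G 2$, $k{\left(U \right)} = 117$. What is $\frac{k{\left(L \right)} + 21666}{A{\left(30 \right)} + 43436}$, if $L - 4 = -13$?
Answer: $\frac{21783}{43277} \approx 0.50334$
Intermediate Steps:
$L = -9$ ($L = 4 - 13 = -9$)
$A{\left(G \right)} = 21 - 6 G$ ($A{\left(G \right)} = 21 - 3 G 2 = 21 - 3 \cdot 2 G = 21 - 6 G$)
$\frac{k{\left(L \right)} + 21666}{A{\left(30 \right)} + 43436} = \frac{117 + 21666}{\left(21 - 180\right) + 43436} = \frac{21783}{\left(21 - 180\right) + 43436} = \frac{21783}{-159 + 43436} = \frac{21783}{43277}$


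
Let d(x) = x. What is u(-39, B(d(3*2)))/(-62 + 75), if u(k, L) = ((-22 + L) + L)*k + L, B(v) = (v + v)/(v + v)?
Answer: 781/13 ≈ 60.077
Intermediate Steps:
B(v) = 1 (B(v) = (2*v)/((2*v)) = (2*v)*(1/(2*v)) = 1)
u(k, L) = L + k*(-22 + 2*L) (u(k, L) = (-22 + 2*L)*k + L = k*(-22 + 2*L) + L = L + k*(-22 + 2*L))
u(-39, B(d(3*2)))/(-62 + 75) = (1 - 22*(-39) + 2*1*(-39))/(-62 + 75) = (1 + 858 - 78)/13 = (1/13)*781 = 781/13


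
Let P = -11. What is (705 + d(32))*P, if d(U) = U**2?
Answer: -19019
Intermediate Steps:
(705 + d(32))*P = (705 + 32**2)*(-11) = (705 + 1024)*(-11) = 1729*(-11) = -19019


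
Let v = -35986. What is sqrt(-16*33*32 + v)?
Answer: I*sqrt(52882) ≈ 229.96*I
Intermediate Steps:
sqrt(-16*33*32 + v) = sqrt(-16*33*32 - 35986) = sqrt(-528*32 - 35986) = sqrt(-16896 - 35986) = sqrt(-52882) = I*sqrt(52882)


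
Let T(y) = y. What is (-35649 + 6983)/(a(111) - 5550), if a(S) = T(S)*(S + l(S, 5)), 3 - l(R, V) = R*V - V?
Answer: 14333/26973 ≈ 0.53138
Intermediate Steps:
l(R, V) = 3 + V - R*V (l(R, V) = 3 - (R*V - V) = 3 - (-V + R*V) = 3 + (V - R*V) = 3 + V - R*V)
a(S) = S*(8 - 4*S) (a(S) = S*(S + (3 + 5 - 1*S*5)) = S*(S + (3 + 5 - 5*S)) = S*(S + (8 - 5*S)) = S*(8 - 4*S))
(-35649 + 6983)/(a(111) - 5550) = (-35649 + 6983)/(4*111*(2 - 1*111) - 5550) = -28666/(4*111*(2 - 111) - 5550) = -28666/(4*111*(-109) - 5550) = -28666/(-48396 - 5550) = -28666/(-53946) = -28666*(-1/53946) = 14333/26973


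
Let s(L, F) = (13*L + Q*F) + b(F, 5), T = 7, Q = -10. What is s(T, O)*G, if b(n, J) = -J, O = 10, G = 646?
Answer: -9044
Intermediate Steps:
s(L, F) = -5 - 10*F + 13*L (s(L, F) = (13*L - 10*F) - 1*5 = (-10*F + 13*L) - 5 = -5 - 10*F + 13*L)
s(T, O)*G = (-5 - 10*10 + 13*7)*646 = (-5 - 100 + 91)*646 = -14*646 = -9044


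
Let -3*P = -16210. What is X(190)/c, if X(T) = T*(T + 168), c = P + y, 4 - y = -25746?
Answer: 10203/4673 ≈ 2.1834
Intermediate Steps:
P = 16210/3 (P = -⅓*(-16210) = 16210/3 ≈ 5403.3)
y = 25750 (y = 4 - 1*(-25746) = 4 + 25746 = 25750)
c = 93460/3 (c = 16210/3 + 25750 = 93460/3 ≈ 31153.)
X(T) = T*(168 + T)
X(190)/c = (190*(168 + 190))/(93460/3) = (190*358)*(3/93460) = 68020*(3/93460) = 10203/4673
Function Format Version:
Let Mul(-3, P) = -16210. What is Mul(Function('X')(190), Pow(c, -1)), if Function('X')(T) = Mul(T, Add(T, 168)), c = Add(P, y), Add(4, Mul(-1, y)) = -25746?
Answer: Rational(10203, 4673) ≈ 2.1834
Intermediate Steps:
P = Rational(16210, 3) (P = Mul(Rational(-1, 3), -16210) = Rational(16210, 3) ≈ 5403.3)
y = 25750 (y = Add(4, Mul(-1, -25746)) = Add(4, 25746) = 25750)
c = Rational(93460, 3) (c = Add(Rational(16210, 3), 25750) = Rational(93460, 3) ≈ 31153.)
Function('X')(T) = Mul(T, Add(168, T))
Mul(Function('X')(190), Pow(c, -1)) = Mul(Mul(190, Add(168, 190)), Pow(Rational(93460, 3), -1)) = Mul(Mul(190, 358), Rational(3, 93460)) = Mul(68020, Rational(3, 93460)) = Rational(10203, 4673)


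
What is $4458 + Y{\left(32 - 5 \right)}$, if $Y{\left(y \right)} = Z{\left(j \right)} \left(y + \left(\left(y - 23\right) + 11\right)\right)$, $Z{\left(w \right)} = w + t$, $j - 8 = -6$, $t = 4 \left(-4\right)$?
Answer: $3870$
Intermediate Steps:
$t = -16$
$j = 2$ ($j = 8 - 6 = 2$)
$Z{\left(w \right)} = -16 + w$ ($Z{\left(w \right)} = w - 16 = -16 + w$)
$Y{\left(y \right)} = 168 - 28 y$ ($Y{\left(y \right)} = \left(-16 + 2\right) \left(y + \left(\left(y - 23\right) + 11\right)\right) = - 14 \left(y + \left(\left(-23 + y\right) + 11\right)\right) = - 14 \left(y + \left(-12 + y\right)\right) = - 14 \left(-12 + 2 y\right) = 168 - 28 y$)
$4458 + Y{\left(32 - 5 \right)} = 4458 + \left(168 - 28 \left(32 - 5\right)\right) = 4458 + \left(168 - 756\right) = 4458 - 588 = 3870$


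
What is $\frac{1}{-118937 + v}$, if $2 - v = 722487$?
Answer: $- \frac{1}{841422} \approx -1.1885 \cdot 10^{-6}$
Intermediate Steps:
$v = -722485$ ($v = 2 - 722487 = -722485$)
$\frac{1}{-118937 + v} = \frac{1}{-118937 - 722485} = \frac{1}{-841422} = - \frac{1}{841422}$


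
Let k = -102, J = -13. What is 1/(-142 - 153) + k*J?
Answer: 391169/295 ≈ 1326.0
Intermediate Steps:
1/(-142 - 153) + k*J = 1/(-142 - 153) - 102*(-13) = 1/(-295) + 1326 = -1/295 + 1326 = 391169/295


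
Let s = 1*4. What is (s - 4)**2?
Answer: 0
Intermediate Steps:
s = 4
(s - 4)**2 = (4 - 4)**2 = 0**2 = 0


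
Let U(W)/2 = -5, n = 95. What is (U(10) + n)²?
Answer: 7225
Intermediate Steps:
U(W) = -10 (U(W) = 2*(-5) = -10)
(U(10) + n)² = (-10 + 95)² = 85² = 7225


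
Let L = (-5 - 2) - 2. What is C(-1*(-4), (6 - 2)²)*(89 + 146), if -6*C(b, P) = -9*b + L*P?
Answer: 7050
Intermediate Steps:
L = -9 (L = -7 - 2 = -9)
C(b, P) = 3*P/2 + 3*b/2 (C(b, P) = -(-9*b - 9*P)/6 = -(-9*P - 9*b)/6 = 3*P/2 + 3*b/2)
C(-1*(-4), (6 - 2)²)*(89 + 146) = (3*(6 - 2)²/2 + 3*(-1*(-4))/2)*(89 + 146) = ((3/2)*4² + (3/2)*4)*235 = ((3/2)*16 + 6)*235 = (24 + 6)*235 = 30*235 = 7050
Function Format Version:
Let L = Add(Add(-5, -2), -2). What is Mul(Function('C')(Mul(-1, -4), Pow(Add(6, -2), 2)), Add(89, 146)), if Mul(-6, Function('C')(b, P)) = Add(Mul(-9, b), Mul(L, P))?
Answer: 7050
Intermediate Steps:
L = -9 (L = Add(-7, -2) = -9)
Function('C')(b, P) = Add(Mul(Rational(3, 2), P), Mul(Rational(3, 2), b)) (Function('C')(b, P) = Mul(Rational(-1, 6), Add(Mul(-9, b), Mul(-9, P))) = Mul(Rational(-1, 6), Add(Mul(-9, P), Mul(-9, b))) = Add(Mul(Rational(3, 2), P), Mul(Rational(3, 2), b)))
Mul(Function('C')(Mul(-1, -4), Pow(Add(6, -2), 2)), Add(89, 146)) = Mul(Add(Mul(Rational(3, 2), Pow(Add(6, -2), 2)), Mul(Rational(3, 2), Mul(-1, -4))), Add(89, 146)) = Mul(Add(Mul(Rational(3, 2), Pow(4, 2)), Mul(Rational(3, 2), 4)), 235) = Mul(Add(Mul(Rational(3, 2), 16), 6), 235) = Mul(Add(24, 6), 235) = Mul(30, 235) = 7050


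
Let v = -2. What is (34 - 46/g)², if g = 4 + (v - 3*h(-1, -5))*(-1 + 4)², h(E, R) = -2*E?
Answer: 1390041/1156 ≈ 1202.5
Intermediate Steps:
g = -68 (g = 4 + (-2 - (-6)*(-1))*(-1 + 4)² = 4 + (-2 - 3*2)*3² = 4 + (-2 - 6)*9 = 4 - 8*9 = 4 - 72 = -68)
(34 - 46/g)² = (34 - 46/(-68))² = (34 - 46*(-1/68))² = (34 + 23/34)² = (1179/34)² = 1390041/1156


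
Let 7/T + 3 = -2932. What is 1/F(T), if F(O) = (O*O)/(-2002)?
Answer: -2463668350/7 ≈ -3.5195e+8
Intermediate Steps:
T = -7/2935 (T = 7/(-3 - 2932) = 7/(-2935) = 7*(-1/2935) = -7/2935 ≈ -0.0023850)
F(O) = -O**2/2002 (F(O) = O**2*(-1/2002) = -O**2/2002)
1/F(T) = 1/(-(-7/2935)**2/2002) = 1/(-1/2002*49/8614225) = 1/(-7/2463668350) = -2463668350/7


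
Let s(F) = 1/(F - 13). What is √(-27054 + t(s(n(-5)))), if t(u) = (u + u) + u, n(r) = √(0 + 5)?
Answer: √(-351705 + 27054*√5)/√(13 - √5) ≈ 164.48*I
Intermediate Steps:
n(r) = √5
s(F) = 1/(-13 + F)
t(u) = 3*u (t(u) = 2*u + u = 3*u)
√(-27054 + t(s(n(-5)))) = √(-27054 + 3/(-13 + √5))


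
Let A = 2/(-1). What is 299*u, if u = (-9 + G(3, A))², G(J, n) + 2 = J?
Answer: 19136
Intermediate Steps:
A = -2 (A = 2*(-1) = -2)
G(J, n) = -2 + J
u = 64 (u = (-9 + (-2 + 3))² = (-9 + 1)² = (-8)² = 64)
299*u = 299*64 = 19136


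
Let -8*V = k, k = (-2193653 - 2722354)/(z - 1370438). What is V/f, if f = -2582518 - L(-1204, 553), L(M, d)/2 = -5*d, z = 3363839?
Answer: -546223/4566195961056 ≈ -1.1962e-7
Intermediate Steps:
k = -546223/221489 (k = (-2193653 - 2722354)/(3363839 - 1370438) = -4916007/1993401 = -4916007*1/1993401 = -546223/221489 ≈ -2.4661)
L(M, d) = -10*d (L(M, d) = 2*(-5*d) = -10*d)
V = 546223/1771912 (V = -⅛*(-546223/221489) = 546223/1771912 ≈ 0.30827)
f = -2576988 (f = -2582518 - (-10)*553 = -2582518 - 1*(-5530) = -2582518 + 5530 = -2576988)
V/f = (546223/1771912)/(-2576988) = (546223/1771912)*(-1/2576988) = -546223/4566195961056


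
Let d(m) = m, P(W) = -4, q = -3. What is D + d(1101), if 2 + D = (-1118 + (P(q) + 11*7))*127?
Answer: -131616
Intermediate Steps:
D = -132717 (D = -2 + (-1118 + (-4 + 11*7))*127 = -2 + (-1118 + (-4 + 77))*127 = -2 + (-1118 + 73)*127 = -2 - 1045*127 = -2 - 132715 = -132717)
D + d(1101) = -132717 + 1101 = -131616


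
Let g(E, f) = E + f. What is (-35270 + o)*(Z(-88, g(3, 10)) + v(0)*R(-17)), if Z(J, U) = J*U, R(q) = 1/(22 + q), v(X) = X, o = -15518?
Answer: 58101472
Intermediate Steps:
(-35270 + o)*(Z(-88, g(3, 10)) + v(0)*R(-17)) = (-35270 - 15518)*(-88*(3 + 10) + 0/(22 - 17)) = -50788*(-88*13 + 0/5) = -50788*(-1144 + 0*(1/5)) = -50788*(-1144 + 0) = -50788*(-1144) = 58101472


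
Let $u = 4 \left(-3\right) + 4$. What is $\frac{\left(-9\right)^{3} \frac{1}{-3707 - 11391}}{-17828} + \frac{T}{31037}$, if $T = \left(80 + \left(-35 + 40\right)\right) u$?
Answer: $- \frac{183056283893}{8354140648328} \approx -0.021912$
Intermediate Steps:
$u = -8$ ($u = -12 + 4 = -8$)
$T = -680$ ($T = \left(80 + \left(-35 + 40\right)\right) \left(-8\right) = \left(80 + 5\right) \left(-8\right) = 85 \left(-8\right) = -680$)
$\frac{\left(-9\right)^{3} \frac{1}{-3707 - 11391}}{-17828} + \frac{T}{31037} = \frac{\left(-9\right)^{3} \frac{1}{-3707 - 11391}}{-17828} - \frac{680}{31037} = - \frac{729}{-15098} \left(- \frac{1}{17828}\right) - \frac{680}{31037} = \left(-729\right) \left(- \frac{1}{15098}\right) \left(- \frac{1}{17828}\right) - \frac{680}{31037} = \frac{729}{15098} \left(- \frac{1}{17828}\right) - \frac{680}{31037} = - \frac{729}{269167144} - \frac{680}{31037} = - \frac{183056283893}{8354140648328}$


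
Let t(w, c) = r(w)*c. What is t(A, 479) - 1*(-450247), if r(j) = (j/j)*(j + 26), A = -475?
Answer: 235176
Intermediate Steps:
r(j) = 26 + j (r(j) = 1*(26 + j) = 26 + j)
t(w, c) = c*(26 + w) (t(w, c) = (26 + w)*c = c*(26 + w))
t(A, 479) - 1*(-450247) = 479*(26 - 475) - 1*(-450247) = 479*(-449) + 450247 = -215071 + 450247 = 235176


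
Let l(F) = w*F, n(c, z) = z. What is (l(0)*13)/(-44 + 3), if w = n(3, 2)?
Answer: 0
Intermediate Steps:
w = 2
l(F) = 2*F
(l(0)*13)/(-44 + 3) = ((2*0)*13)/(-44 + 3) = (0*13)/(-41) = 0*(-1/41) = 0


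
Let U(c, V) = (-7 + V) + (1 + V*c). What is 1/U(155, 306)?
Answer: 1/47730 ≈ 2.0951e-5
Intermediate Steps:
U(c, V) = -6 + V + V*c
1/U(155, 306) = 1/(-6 + 306 + 306*155) = 1/(-6 + 306 + 47430) = 1/47730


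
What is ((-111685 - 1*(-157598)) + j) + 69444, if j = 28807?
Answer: 144164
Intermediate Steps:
((-111685 - 1*(-157598)) + j) + 69444 = ((-111685 - 1*(-157598)) + 28807) + 69444 = ((-111685 + 157598) + 28807) + 69444 = (45913 + 28807) + 69444 = 74720 + 69444 = 144164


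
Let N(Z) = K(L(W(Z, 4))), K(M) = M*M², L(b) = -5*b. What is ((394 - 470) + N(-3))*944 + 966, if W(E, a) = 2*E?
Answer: 25417222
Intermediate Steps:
K(M) = M³
N(Z) = -1000*Z³ (N(Z) = (-10*Z)³ = -1000*Z³)
((394 - 470) + N(-3))*944 + 966 = ((394 - 470) - 1000*(-3)³)*944 + 966 = (-76 - 1000*(-27))*944 + 966 = (-76 + 27000)*944 + 966 = 26924*944 + 966 = 25416256 + 966 = 25417222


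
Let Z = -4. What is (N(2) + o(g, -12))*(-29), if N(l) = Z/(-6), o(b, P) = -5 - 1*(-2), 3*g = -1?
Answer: 203/3 ≈ 67.667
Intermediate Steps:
g = -⅓ (g = (⅓)*(-1) = -⅓ ≈ -0.33333)
o(b, P) = -3 (o(b, P) = -5 + 2 = -3)
N(l) = ⅔ (N(l) = -4/(-6) = -4*(-⅙) = ⅔)
(N(2) + o(g, -12))*(-29) = (⅔ - 3)*(-29) = -7/3*(-29) = 203/3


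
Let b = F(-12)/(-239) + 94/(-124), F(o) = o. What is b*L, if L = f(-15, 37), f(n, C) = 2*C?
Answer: -388093/7409 ≈ -52.381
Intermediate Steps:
L = 74 (L = 2*37 = 74)
b = -10489/14818 (b = -12/(-239) + 94/(-124) = -12*(-1/239) + 94*(-1/124) = 12/239 - 47/62 = -10489/14818 ≈ -0.70786)
b*L = -10489/14818*74 = -388093/7409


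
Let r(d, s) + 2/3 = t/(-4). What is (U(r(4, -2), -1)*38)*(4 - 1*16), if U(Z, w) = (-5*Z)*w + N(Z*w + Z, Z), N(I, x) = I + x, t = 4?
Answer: 4560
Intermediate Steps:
r(d, s) = -5/3 (r(d, s) = -⅔ + 4/(-4) = -⅔ + 4*(-¼) = -⅔ - 1 = -5/3)
U(Z, w) = 2*Z - 4*Z*w (U(Z, w) = (-5*Z)*w + ((Z*w + Z) + Z) = -5*Z*w + ((Z + Z*w) + Z) = -5*Z*w + (2*Z + Z*w) = 2*Z - 4*Z*w)
(U(r(4, -2), -1)*38)*(4 - 1*16) = ((2*(-5/3)*(1 - 2*(-1)))*38)*(4 - 1*16) = ((2*(-5/3)*(1 + 2))*38)*(4 - 16) = ((2*(-5/3)*3)*38)*(-12) = -10*38*(-12) = -380*(-12) = 4560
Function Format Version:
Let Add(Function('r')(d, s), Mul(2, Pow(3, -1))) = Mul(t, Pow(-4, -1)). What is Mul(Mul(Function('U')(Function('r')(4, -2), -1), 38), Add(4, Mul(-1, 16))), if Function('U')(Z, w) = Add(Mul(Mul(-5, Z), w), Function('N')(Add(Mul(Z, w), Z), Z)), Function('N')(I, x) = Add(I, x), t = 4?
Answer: 4560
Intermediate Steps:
Function('r')(d, s) = Rational(-5, 3) (Function('r')(d, s) = Add(Rational(-2, 3), Mul(4, Pow(-4, -1))) = Add(Rational(-2, 3), Mul(4, Rational(-1, 4))) = Add(Rational(-2, 3), -1) = Rational(-5, 3))
Function('U')(Z, w) = Add(Mul(2, Z), Mul(-4, Z, w)) (Function('U')(Z, w) = Add(Mul(Mul(-5, Z), w), Add(Add(Mul(Z, w), Z), Z)) = Add(Mul(-5, Z, w), Add(Add(Z, Mul(Z, w)), Z)) = Add(Mul(-5, Z, w), Add(Mul(2, Z), Mul(Z, w))) = Add(Mul(2, Z), Mul(-4, Z, w)))
Mul(Mul(Function('U')(Function('r')(4, -2), -1), 38), Add(4, Mul(-1, 16))) = Mul(Mul(Mul(2, Rational(-5, 3), Add(1, Mul(-2, -1))), 38), Add(4, Mul(-1, 16))) = Mul(Mul(Mul(2, Rational(-5, 3), Add(1, 2)), 38), Add(4, -16)) = Mul(Mul(Mul(2, Rational(-5, 3), 3), 38), -12) = Mul(Mul(-10, 38), -12) = Mul(-380, -12) = 4560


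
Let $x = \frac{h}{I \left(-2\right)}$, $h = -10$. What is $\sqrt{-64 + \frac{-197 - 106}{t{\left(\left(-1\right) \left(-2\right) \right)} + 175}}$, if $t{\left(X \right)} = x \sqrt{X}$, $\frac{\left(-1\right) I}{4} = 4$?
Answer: $\frac{4 \sqrt{-57515 + 100 \sqrt{2}}}{5 \sqrt{560 - \sqrt{2}}} \approx 8.1078 i$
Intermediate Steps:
$I = -16$ ($I = \left(-4\right) 4 = -16$)
$x = - \frac{5}{16}$ ($x = - \frac{10}{\left(-16\right) \left(-2\right)} = - \frac{10}{32} = \left(-10\right) \frac{1}{32} = - \frac{5}{16} \approx -0.3125$)
$t{\left(X \right)} = - \frac{5 \sqrt{X}}{16}$
$\sqrt{-64 + \frac{-197 - 106}{t{\left(\left(-1\right) \left(-2\right) \right)} + 175}} = \sqrt{-64 + \frac{-197 - 106}{- \frac{5 \sqrt{\left(-1\right) \left(-2\right)}}{16} + 175}} = \sqrt{-64 - \frac{303}{- \frac{5 \sqrt{2}}{16} + 175}} = \sqrt{-64 - \frac{303}{175 - \frac{5 \sqrt{2}}{16}}}$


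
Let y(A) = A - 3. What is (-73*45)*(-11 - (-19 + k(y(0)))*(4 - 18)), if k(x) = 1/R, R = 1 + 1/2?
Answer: 879285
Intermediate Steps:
R = 3/2 (R = 1 + ½ = 3/2 ≈ 1.5000)
y(A) = -3 + A
k(x) = ⅔ (k(x) = 1/(3/2) = ⅔)
(-73*45)*(-11 - (-19 + k(y(0)))*(4 - 18)) = (-73*45)*(-11 - (-19 + ⅔)*(4 - 18)) = -3285*(-11 - (-55)*(-14)/3) = -3285*(-11 - 1*770/3) = -3285*(-11 - 770/3) = -3285*(-803/3) = 879285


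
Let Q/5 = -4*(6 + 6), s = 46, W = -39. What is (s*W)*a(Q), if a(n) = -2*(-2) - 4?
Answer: 0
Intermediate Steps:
Q = -240 (Q = 5*(-4*(6 + 6)) = 5*(-4*12) = 5*(-48) = -240)
a(n) = 0 (a(n) = 4 - 4 = 0)
(s*W)*a(Q) = (46*(-39))*0 = -1794*0 = 0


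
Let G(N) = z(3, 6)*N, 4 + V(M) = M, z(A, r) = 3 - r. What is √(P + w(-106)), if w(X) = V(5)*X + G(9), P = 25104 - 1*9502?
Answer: √15469 ≈ 124.37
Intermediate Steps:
V(M) = -4 + M
P = 15602 (P = 25104 - 9502 = 15602)
G(N) = -3*N (G(N) = (3 - 1*6)*N = (3 - 6)*N = -3*N)
w(X) = -27 + X (w(X) = (-4 + 5)*X - 3*9 = 1*X - 27 = X - 27 = -27 + X)
√(P + w(-106)) = √(15602 + (-27 - 106)) = √(15602 - 133) = √15469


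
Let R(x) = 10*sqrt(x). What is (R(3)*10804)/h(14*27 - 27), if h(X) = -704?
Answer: -13505*sqrt(3)/88 ≈ -265.81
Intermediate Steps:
(R(3)*10804)/h(14*27 - 27) = ((10*sqrt(3))*10804)/(-704) = (108040*sqrt(3))*(-1/704) = -13505*sqrt(3)/88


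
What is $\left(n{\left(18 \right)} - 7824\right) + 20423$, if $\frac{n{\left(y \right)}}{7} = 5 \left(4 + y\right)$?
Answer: $13369$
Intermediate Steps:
$n{\left(y \right)} = 140 + 35 y$ ($n{\left(y \right)} = 7 \cdot 5 \left(4 + y\right) = 7 \left(20 + 5 y\right) = 140 + 35 y$)
$\left(n{\left(18 \right)} - 7824\right) + 20423 = \left(\left(140 + 35 \cdot 18\right) - 7824\right) + 20423 = \left(\left(140 + 630\right) - 7824\right) + 20423 = \left(770 - 7824\right) + 20423 = -7054 + 20423 = 13369$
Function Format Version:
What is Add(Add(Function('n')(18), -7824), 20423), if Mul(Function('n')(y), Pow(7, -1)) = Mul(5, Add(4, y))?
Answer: 13369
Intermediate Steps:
Function('n')(y) = Add(140, Mul(35, y)) (Function('n')(y) = Mul(7, Mul(5, Add(4, y))) = Mul(7, Add(20, Mul(5, y))) = Add(140, Mul(35, y)))
Add(Add(Function('n')(18), -7824), 20423) = Add(Add(Add(140, Mul(35, 18)), -7824), 20423) = Add(Add(Add(140, 630), -7824), 20423) = Add(Add(770, -7824), 20423) = Add(-7054, 20423) = 13369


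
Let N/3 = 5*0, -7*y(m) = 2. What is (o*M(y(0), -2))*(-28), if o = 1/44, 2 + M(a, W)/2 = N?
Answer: 28/11 ≈ 2.5455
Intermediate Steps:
y(m) = -2/7 (y(m) = -⅐*2 = -2/7)
N = 0 (N = 3*(5*0) = 3*0 = 0)
M(a, W) = -4 (M(a, W) = -4 + 2*0 = -4 + 0 = -4)
o = 1/44 ≈ 0.022727
(o*M(y(0), -2))*(-28) = ((1/44)*(-4))*(-28) = -1/11*(-28) = 28/11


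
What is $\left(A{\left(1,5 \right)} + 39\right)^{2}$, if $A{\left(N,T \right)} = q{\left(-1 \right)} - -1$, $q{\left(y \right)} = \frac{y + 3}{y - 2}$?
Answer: $\frac{13924}{9} \approx 1547.1$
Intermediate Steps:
$q{\left(y \right)} = \frac{3 + y}{-2 + y}$
$A{\left(N,T \right)} = \frac{1}{3}$ ($A{\left(N,T \right)} = \frac{3 - 1}{-2 - 1} - -1 = \frac{1}{-3} \cdot 2 + 1 = \left(- \frac{1}{3}\right) 2 + 1 = - \frac{2}{3} + 1 = \frac{1}{3}$)
$\left(A{\left(1,5 \right)} + 39\right)^{2} = \left(\frac{1}{3} + 39\right)^{2} = \left(\frac{118}{3}\right)^{2} = \frac{13924}{9}$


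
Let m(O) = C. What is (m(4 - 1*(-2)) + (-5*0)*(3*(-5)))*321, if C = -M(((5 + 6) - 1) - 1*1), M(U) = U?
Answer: -2889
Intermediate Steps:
C = -9 (C = -(((5 + 6) - 1) - 1*1) = -((11 - 1) - 1) = -(10 - 1) = -1*9 = -9)
m(O) = -9
(m(4 - 1*(-2)) + (-5*0)*(3*(-5)))*321 = (-9 + (-5*0)*(3*(-5)))*321 = (-9 + 0*(-15))*321 = (-9 + 0)*321 = -9*321 = -2889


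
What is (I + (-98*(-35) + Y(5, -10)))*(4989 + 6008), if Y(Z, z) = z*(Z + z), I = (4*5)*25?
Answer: 43768060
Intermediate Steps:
I = 500 (I = 20*25 = 500)
(I + (-98*(-35) + Y(5, -10)))*(4989 + 6008) = (500 + (-98*(-35) - 10*(5 - 10)))*(4989 + 6008) = (500 + (3430 - 10*(-5)))*10997 = (500 + (3430 + 50))*10997 = (500 + 3480)*10997 = 3980*10997 = 43768060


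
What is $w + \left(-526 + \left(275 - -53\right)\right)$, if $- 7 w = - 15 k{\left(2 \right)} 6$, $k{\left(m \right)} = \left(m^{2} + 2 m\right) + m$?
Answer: $- \frac{486}{7} \approx -69.429$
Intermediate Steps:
$k{\left(m \right)} = m^{2} + 3 m$
$w = \frac{900}{7}$ ($w = - \frac{- 15 \cdot 2 \left(3 + 2\right) 6}{7} = - \frac{- 15 \cdot 2 \cdot 5 \cdot 6}{7} = - \frac{\left(-15\right) 10 \cdot 6}{7} = - \frac{\left(-150\right) 6}{7} = \left(- \frac{1}{7}\right) \left(-900\right) = \frac{900}{7} \approx 128.57$)
$w + \left(-526 + \left(275 - -53\right)\right) = \frac{900}{7} + \left(-526 + \left(275 - -53\right)\right) = \frac{900}{7} + \left(-526 + \left(275 + 53\right)\right) = \frac{900}{7} + \left(-526 + 328\right) = \frac{900}{7} - 198 = - \frac{486}{7}$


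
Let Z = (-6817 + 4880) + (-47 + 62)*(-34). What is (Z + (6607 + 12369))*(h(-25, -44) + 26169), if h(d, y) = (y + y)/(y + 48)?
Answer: 432183763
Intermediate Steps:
h(d, y) = 2*y/(48 + y) (h(d, y) = (2*y)/(48 + y) = 2*y/(48 + y))
Z = -2447 (Z = -1937 + 15*(-34) = -1937 - 510 = -2447)
(Z + (6607 + 12369))*(h(-25, -44) + 26169) = (-2447 + (6607 + 12369))*(2*(-44)/(48 - 44) + 26169) = (-2447 + 18976)*(2*(-44)/4 + 26169) = 16529*(2*(-44)*(¼) + 26169) = 16529*(-22 + 26169) = 16529*26147 = 432183763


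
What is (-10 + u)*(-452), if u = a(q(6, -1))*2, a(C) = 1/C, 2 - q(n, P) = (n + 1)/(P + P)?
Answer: 47912/11 ≈ 4355.6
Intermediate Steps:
q(n, P) = 2 - (1 + n)/(2*P) (q(n, P) = 2 - (n + 1)/(P + P) = 2 - (1 + n)/(2*P))
u = 4/11 (u = 2/((1/2)*(-1 - 1*6 + 4*(-1))/(-1)) = 2/((1/2)*(-1)*(-1 - 6 - 4)) = 2/((1/2)*(-1)*(-11)) = 2/(11/2) = (2/11)*2 = 4/11 ≈ 0.36364)
(-10 + u)*(-452) = (-10 + 4/11)*(-452) = -106/11*(-452) = 47912/11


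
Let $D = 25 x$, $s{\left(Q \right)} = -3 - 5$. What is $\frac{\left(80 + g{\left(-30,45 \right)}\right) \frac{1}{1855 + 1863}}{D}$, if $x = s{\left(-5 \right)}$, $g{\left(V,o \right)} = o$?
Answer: $- \frac{5}{29744} \approx -0.0001681$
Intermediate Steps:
$s{\left(Q \right)} = -8$ ($s{\left(Q \right)} = -3 - 5 = -8$)
$x = -8$
$D = -200$ ($D = 25 \left(-8\right) = -200$)
$\frac{\left(80 + g{\left(-30,45 \right)}\right) \frac{1}{1855 + 1863}}{D} = \frac{\left(80 + 45\right) \frac{1}{1855 + 1863}}{-200} = \frac{125}{3718} \left(- \frac{1}{200}\right) = - \frac{5}{29744}$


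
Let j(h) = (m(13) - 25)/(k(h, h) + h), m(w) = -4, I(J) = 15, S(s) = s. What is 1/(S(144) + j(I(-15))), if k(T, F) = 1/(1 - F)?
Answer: 209/29690 ≈ 0.0070394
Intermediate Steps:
k(T, F) = 1/(1 - F)
j(h) = -29/(h - 1/(-1 + h)) (j(h) = (-4 - 25)/(-1/(-1 + h) + h) = -29/(h - 1/(-1 + h)))
1/(S(144) + j(I(-15))) = 1/(144 + 29*(1 - 1*15)/(-1 + 15*(-1 + 15))) = 1/(144 + 29*(1 - 15)/(-1 + 15*14)) = 1/(144 + 29*(-14)/(-1 + 210)) = 1/(144 + 29*(-14)/209) = 1/(144 + 29*(1/209)*(-14)) = 1/(144 - 406/209) = 1/(29690/209) = 209/29690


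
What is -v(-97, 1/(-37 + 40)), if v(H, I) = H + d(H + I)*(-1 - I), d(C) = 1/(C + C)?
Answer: 14064/145 ≈ 96.993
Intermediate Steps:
d(C) = 1/(2*C)
v(H, I) = H + (-1 - I)/(2*(H + I)) (v(H, I) = H + (1/(2*(H + I)))*(-1 - I) = H + (-1 - I)/(2*(H + I)))
-v(-97, 1/(-37 + 40)) = -(-½ - 1/(2*(-37 + 40)) - 97*(-97 + 1/(-37 + 40)))/(-97 + 1/(-37 + 40)) = -(-½ - ½/3 - 97*(-97 + 1/3))/(-97 + 1/3) = -(-½ - ½*⅓ - 97*(-97 + ⅓))/(-97 + ⅓) = -(-½ - ⅙ - 97*(-290/3))/(-290/3) = -(-3)*(-½ - ⅙ + 28130/3)/290 = -(-3)*9376/290 = -1*(-14064/145) = 14064/145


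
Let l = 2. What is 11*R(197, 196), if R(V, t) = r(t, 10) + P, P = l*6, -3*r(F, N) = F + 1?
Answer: -1771/3 ≈ -590.33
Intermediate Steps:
r(F, N) = -⅓ - F/3 (r(F, N) = -(F + 1)/3 = -(1 + F)/3 = -⅓ - F/3)
P = 12 (P = 2*6 = 12)
R(V, t) = 35/3 - t/3 (R(V, t) = (-⅓ - t/3) + 12 = 35/3 - t/3)
11*R(197, 196) = 11*(35/3 - ⅓*196) = 11*(35/3 - 196/3) = 11*(-161/3) = -1771/3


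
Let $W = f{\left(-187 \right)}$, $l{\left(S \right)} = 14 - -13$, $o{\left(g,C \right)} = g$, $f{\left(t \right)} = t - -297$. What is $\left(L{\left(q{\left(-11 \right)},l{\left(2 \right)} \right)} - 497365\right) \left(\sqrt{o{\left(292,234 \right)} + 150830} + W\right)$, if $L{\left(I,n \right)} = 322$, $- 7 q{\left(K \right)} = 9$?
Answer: $-54674730 - 497043 \sqrt{151122} \approx -2.479 \cdot 10^{8}$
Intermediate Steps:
$f{\left(t \right)} = 297 + t$ ($f{\left(t \right)} = t + 297 = 297 + t$)
$l{\left(S \right)} = 27$ ($l{\left(S \right)} = 14 + 13 = 27$)
$q{\left(K \right)} = - \frac{9}{7}$ ($q{\left(K \right)} = \left(- \frac{1}{7}\right) 9 = - \frac{9}{7}$)
$W = 110$ ($W = 297 - 187 = 110$)
$\left(L{\left(q{\left(-11 \right)},l{\left(2 \right)} \right)} - 497365\right) \left(\sqrt{o{\left(292,234 \right)} + 150830} + W\right) = \left(322 - 497365\right) \left(\sqrt{292 + 150830} + 110\right) = - 497043 \left(\sqrt{151122} + 110\right) = - 497043 \left(110 + \sqrt{151122}\right) = -54674730 - 497043 \sqrt{151122}$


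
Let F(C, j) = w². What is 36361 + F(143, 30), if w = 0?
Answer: 36361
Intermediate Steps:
F(C, j) = 0 (F(C, j) = 0² = 0)
36361 + F(143, 30) = 36361 + 0 = 36361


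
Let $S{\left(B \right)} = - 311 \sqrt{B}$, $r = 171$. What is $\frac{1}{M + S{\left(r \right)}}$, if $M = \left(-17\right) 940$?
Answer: $- \frac{15980}{238821109} + \frac{933 \sqrt{19}}{238821109} \approx -4.9883 \cdot 10^{-5}$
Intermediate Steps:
$M = -15980$
$\frac{1}{M + S{\left(r \right)}} = \frac{1}{-15980 - 311 \sqrt{171}} = \frac{1}{-15980 - 311 \cdot 3 \sqrt{19}} = \frac{1}{-15980 - 933 \sqrt{19}}$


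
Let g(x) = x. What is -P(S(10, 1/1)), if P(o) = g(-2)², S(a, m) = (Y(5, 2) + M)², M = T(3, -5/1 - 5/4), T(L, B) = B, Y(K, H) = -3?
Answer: -4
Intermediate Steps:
M = -25/4 (M = -5/1 - 5/4 = -5*1 - 5*¼ = -5 - 5/4 = -25/4 ≈ -6.2500)
S(a, m) = 1369/16 (S(a, m) = (-3 - 25/4)² = (-37/4)² = 1369/16)
P(o) = 4 (P(o) = (-2)² = 4)
-P(S(10, 1/1)) = -1*4 = -4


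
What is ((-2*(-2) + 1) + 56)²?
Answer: 3721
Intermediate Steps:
((-2*(-2) + 1) + 56)² = ((4 + 1) + 56)² = (5 + 56)² = 61² = 3721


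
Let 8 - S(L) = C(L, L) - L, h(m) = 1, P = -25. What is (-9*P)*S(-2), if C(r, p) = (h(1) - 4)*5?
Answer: 4725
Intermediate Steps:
C(r, p) = -15 (C(r, p) = (1 - 4)*5 = -3*5 = -15)
S(L) = 23 + L (S(L) = 8 - (-15 - L) = 8 + (15 + L) = 23 + L)
(-9*P)*S(-2) = (-9*(-25))*(23 - 2) = 225*21 = 4725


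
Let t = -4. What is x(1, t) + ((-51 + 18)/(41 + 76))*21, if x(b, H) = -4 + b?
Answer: -116/13 ≈ -8.9231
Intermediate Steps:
x(1, t) + ((-51 + 18)/(41 + 76))*21 = (-4 + 1) + ((-51 + 18)/(41 + 76))*21 = -3 - 33/117*21 = -3 - 33*1/117*21 = -3 - 11/39*21 = -3 - 77/13 = -116/13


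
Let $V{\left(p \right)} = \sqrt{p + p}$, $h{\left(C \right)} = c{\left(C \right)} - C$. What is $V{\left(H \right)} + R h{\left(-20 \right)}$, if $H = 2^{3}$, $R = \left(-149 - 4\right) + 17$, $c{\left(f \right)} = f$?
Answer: $4$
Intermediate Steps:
$h{\left(C \right)} = 0$ ($h{\left(C \right)} = C - C = 0$)
$R = -136$ ($R = -153 + 17 = -136$)
$H = 8$
$V{\left(p \right)} = \sqrt{2} \sqrt{p}$ ($V{\left(p \right)} = \sqrt{2 p} = \sqrt{2} \sqrt{p}$)
$V{\left(H \right)} + R h{\left(-20 \right)} = \sqrt{2} \sqrt{8} - 0 = \sqrt{2} \cdot 2 \sqrt{2} + 0 = 4 + 0 = 4$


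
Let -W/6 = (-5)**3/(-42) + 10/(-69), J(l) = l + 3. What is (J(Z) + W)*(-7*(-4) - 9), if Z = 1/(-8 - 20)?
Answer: -171589/644 ≈ -266.44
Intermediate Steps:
Z = -1/28 (Z = 1/(-28) = -1/28 ≈ -0.035714)
J(l) = 3 + l
W = -2735/161 (W = -6*((-5)**3/(-42) + 10/(-69)) = -6*(-125*(-1/42) + 10*(-1/69)) = -6*(125/42 - 10/69) = -6*2735/966 = -2735/161 ≈ -16.988)
(J(Z) + W)*(-7*(-4) - 9) = ((3 - 1/28) - 2735/161)*(-7*(-4) - 9) = (83/28 - 2735/161)*(28 - 9) = -9031/644*19 = -171589/644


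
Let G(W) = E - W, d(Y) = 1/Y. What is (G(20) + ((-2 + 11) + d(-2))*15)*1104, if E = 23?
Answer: 144072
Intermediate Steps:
G(W) = 23 - W
(G(20) + ((-2 + 11) + d(-2))*15)*1104 = ((23 - 1*20) + ((-2 + 11) + 1/(-2))*15)*1104 = ((23 - 20) + (9 - 1/2)*15)*1104 = (3 + (17/2)*15)*1104 = (3 + 255/2)*1104 = (261/2)*1104 = 144072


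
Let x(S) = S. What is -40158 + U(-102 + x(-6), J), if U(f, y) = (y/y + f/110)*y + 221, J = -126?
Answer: -2196661/55 ≈ -39939.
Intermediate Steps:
U(f, y) = 221 + y*(1 + f/110) (U(f, y) = (1 + f*(1/110))*y + 221 = (1 + f/110)*y + 221 = y*(1 + f/110) + 221 = 221 + y*(1 + f/110))
-40158 + U(-102 + x(-6), J) = -40158 + (221 - 126 + (1/110)*(-102 - 6)*(-126)) = -40158 + (221 - 126 + (1/110)*(-108)*(-126)) = -40158 + (221 - 126 + 6804/55) = -40158 + 12029/55 = -2196661/55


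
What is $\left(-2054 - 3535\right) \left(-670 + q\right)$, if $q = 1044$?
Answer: $-2090286$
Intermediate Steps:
$\left(-2054 - 3535\right) \left(-670 + q\right) = \left(-2054 - 3535\right) \left(-670 + 1044\right) = \left(-5589\right) 374 = -2090286$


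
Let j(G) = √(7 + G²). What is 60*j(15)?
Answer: 120*√58 ≈ 913.89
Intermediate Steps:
60*j(15) = 60*√(7 + 15²) = 60*√(7 + 225) = 60*√232 = 60*(2*√58) = 120*√58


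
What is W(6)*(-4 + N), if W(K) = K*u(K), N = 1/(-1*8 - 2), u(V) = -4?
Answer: 492/5 ≈ 98.400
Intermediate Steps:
N = -⅒ (N = 1/(-8 - 2) = 1/(-10) = -⅒ ≈ -0.10000)
W(K) = -4*K (W(K) = K*(-4) = -4*K)
W(6)*(-4 + N) = (-4*6)*(-4 - ⅒) = -24*(-41/10) = 492/5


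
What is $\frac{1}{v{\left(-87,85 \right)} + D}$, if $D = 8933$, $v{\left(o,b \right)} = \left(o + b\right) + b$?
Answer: $\frac{1}{9016} \approx 0.00011091$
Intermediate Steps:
$v{\left(o,b \right)} = o + 2 b$ ($v{\left(o,b \right)} = \left(b + o\right) + b = o + 2 b$)
$\frac{1}{v{\left(-87,85 \right)} + D} = \frac{1}{\left(-87 + 2 \cdot 85\right) + 8933} = \frac{1}{\left(-87 + 170\right) + 8933} = \frac{1}{83 + 8933} = \frac{1}{9016}$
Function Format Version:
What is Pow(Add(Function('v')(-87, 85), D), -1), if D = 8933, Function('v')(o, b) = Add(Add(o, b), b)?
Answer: Rational(1, 9016) ≈ 0.00011091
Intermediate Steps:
Function('v')(o, b) = Add(o, Mul(2, b)) (Function('v')(o, b) = Add(Add(b, o), b) = Add(o, Mul(2, b)))
Pow(Add(Function('v')(-87, 85), D), -1) = Pow(Add(Add(-87, Mul(2, 85)), 8933), -1) = Pow(Add(Add(-87, 170), 8933), -1) = Pow(Add(83, 8933), -1) = Pow(9016, -1) = Rational(1, 9016)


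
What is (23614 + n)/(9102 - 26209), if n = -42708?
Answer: 19094/17107 ≈ 1.1162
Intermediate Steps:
(23614 + n)/(9102 - 26209) = (23614 - 42708)/(9102 - 26209) = -19094/(-17107) = -19094*(-1/17107) = 19094/17107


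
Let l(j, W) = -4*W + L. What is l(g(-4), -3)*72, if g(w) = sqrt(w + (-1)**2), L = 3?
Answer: 1080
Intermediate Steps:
g(w) = sqrt(1 + w) (g(w) = sqrt(w + 1) = sqrt(1 + w))
l(j, W) = 3 - 4*W (l(j, W) = -4*W + 3 = 3 - 4*W)
l(g(-4), -3)*72 = (3 - 4*(-3))*72 = (3 + 12)*72 = 15*72 = 1080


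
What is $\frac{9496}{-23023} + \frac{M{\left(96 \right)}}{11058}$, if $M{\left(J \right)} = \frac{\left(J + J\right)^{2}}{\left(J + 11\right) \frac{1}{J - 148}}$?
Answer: $- \frac{9228192920}{4540158623} \approx -2.0326$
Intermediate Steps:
$M{\left(J \right)} = \frac{4 J^{2} \left(-148 + J\right)}{11 + J}$ ($M{\left(J \right)} = \frac{\left(2 J\right)^{2}}{\left(11 + J\right) \frac{1}{-148 + J}} = \frac{4 J^{2}}{\frac{1}{-148 + J} \left(11 + J\right)} = 4 J^{2} \frac{-148 + J}{11 + J} = \frac{4 J^{2} \left(-148 + J\right)}{11 + J}$)
$\frac{9496}{-23023} + \frac{M{\left(96 \right)}}{11058} = \frac{9496}{-23023} + \frac{4 \cdot 96^{2} \frac{1}{11 + 96} \left(-148 + 96\right)}{11058} = 9496 \left(- \frac{1}{23023}\right) + 4 \cdot 9216 \cdot \frac{1}{107} \left(-52\right) \frac{1}{11058} = - \frac{9496}{23023} + 4 \cdot 9216 \cdot \frac{1}{107} \left(-52\right) \frac{1}{11058} = - \frac{9496}{23023} - \frac{319488}{197201} = - \frac{9228192920}{4540158623}$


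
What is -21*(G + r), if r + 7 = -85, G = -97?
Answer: 3969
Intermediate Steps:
r = -92 (r = -7 - 85 = -92)
-21*(G + r) = -21*(-97 - 92) = -21*(-189) = 3969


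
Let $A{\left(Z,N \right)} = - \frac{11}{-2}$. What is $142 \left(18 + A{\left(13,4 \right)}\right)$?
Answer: $3337$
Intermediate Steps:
$A{\left(Z,N \right)} = \frac{11}{2}$ ($A{\left(Z,N \right)} = \left(-11\right) \left(- \frac{1}{2}\right) = \frac{11}{2}$)
$142 \left(18 + A{\left(13,4 \right)}\right) = 142 \left(18 + \frac{11}{2}\right) = 142 \cdot \frac{47}{2} = 3337$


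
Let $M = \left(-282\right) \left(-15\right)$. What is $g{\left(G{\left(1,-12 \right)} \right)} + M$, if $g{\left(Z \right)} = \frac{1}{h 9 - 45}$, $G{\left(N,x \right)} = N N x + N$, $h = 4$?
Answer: $\frac{38069}{9} \approx 4229.9$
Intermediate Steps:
$G{\left(N,x \right)} = N + x N^{2}$ ($G{\left(N,x \right)} = N^{2} x + N = x N^{2} + N = N + x N^{2}$)
$M = 4230$
$g{\left(Z \right)} = - \frac{1}{9}$ ($g{\left(Z \right)} = \frac{1}{4 \cdot 9 - 45} = \frac{1}{36 - 45} = \frac{1}{-9} = - \frac{1}{9}$)
$g{\left(G{\left(1,-12 \right)} \right)} + M = - \frac{1}{9} + 4230 = \frac{38069}{9}$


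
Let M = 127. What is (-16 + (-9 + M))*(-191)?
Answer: -19482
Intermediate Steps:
(-16 + (-9 + M))*(-191) = (-16 + (-9 + 127))*(-191) = (-16 + 118)*(-191) = 102*(-191) = -19482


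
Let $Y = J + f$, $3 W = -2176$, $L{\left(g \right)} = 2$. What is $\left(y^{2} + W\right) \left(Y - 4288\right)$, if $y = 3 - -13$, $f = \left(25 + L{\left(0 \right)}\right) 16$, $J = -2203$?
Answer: $\frac{8531072}{3} \approx 2.8437 \cdot 10^{6}$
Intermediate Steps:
$f = 432$ ($f = \left(25 + 2\right) 16 = 27 \cdot 16 = 432$)
$W = - \frac{2176}{3}$ ($W = \frac{1}{3} \left(-2176\right) = - \frac{2176}{3} \approx -725.33$)
$Y = -1771$ ($Y = -2203 + 432 = -1771$)
$y = 16$ ($y = 3 + 13 = 16$)
$\left(y^{2} + W\right) \left(Y - 4288\right) = \left(16^{2} - \frac{2176}{3}\right) \left(-1771 - 4288\right) = \left(256 - \frac{2176}{3}\right) \left(-6059\right) = \left(- \frac{1408}{3}\right) \left(-6059\right) = \frac{8531072}{3}$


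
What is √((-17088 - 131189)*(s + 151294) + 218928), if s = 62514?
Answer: 8*I*√495352967 ≈ 1.7805e+5*I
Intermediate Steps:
√((-17088 - 131189)*(s + 151294) + 218928) = √((-17088 - 131189)*(62514 + 151294) + 218928) = √(-148277*213808 + 218928) = √(-31702808816 + 218928) = √(-31702589888) = 8*I*√495352967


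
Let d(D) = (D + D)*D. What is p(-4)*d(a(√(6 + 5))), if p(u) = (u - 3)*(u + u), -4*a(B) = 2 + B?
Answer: 105 + 28*√11 ≈ 197.87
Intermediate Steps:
a(B) = -½ - B/4 (a(B) = -(2 + B)/4 = -½ - B/4)
p(u) = 2*u*(-3 + u) (p(u) = (-3 + u)*(2*u) = 2*u*(-3 + u))
d(D) = 2*D² (d(D) = (2*D)*D = 2*D²)
p(-4)*d(a(√(6 + 5))) = (2*(-4)*(-3 - 4))*(2*(-½ - √(6 + 5)/4)²) = (2*(-4)*(-7))*(2*(-½ - √11/4)²) = 56*(2*(-½ - √11/4)²) = 112*(-½ - √11/4)²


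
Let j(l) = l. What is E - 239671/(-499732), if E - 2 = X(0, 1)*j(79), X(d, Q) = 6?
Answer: 238112103/499732 ≈ 476.48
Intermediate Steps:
E = 476 (E = 2 + 6*79 = 2 + 474 = 476)
E - 239671/(-499732) = 476 - 239671/(-499732) = 476 - 239671*(-1/499732) = 476 + 239671/499732 = 238112103/499732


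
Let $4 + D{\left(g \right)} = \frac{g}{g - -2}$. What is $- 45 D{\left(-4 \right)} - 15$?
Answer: $75$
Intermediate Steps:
$D{\left(g \right)} = -4 + \frac{g}{2 + g}$ ($D{\left(g \right)} = -4 + \frac{g}{g - -2} = -4 + \frac{g}{g + 2} = -4 + \frac{g}{2 + g}$)
$- 45 D{\left(-4 \right)} - 15 = - 45 \frac{-8 - -12}{2 - 4} - 15 = - 45 \frac{-8 + 12}{-2} - 15 = - 45 \left(\left(- \frac{1}{2}\right) 4\right) - 15 = \left(-45\right) \left(-2\right) - 15 = 90 - 15 = 75$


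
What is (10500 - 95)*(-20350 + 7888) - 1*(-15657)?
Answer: -129651453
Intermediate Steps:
(10500 - 95)*(-20350 + 7888) - 1*(-15657) = 10405*(-12462) + 15657 = -129667110 + 15657 = -129651453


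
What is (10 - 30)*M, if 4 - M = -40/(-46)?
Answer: -1440/23 ≈ -62.609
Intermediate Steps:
M = 72/23 (M = 4 - (-40)/(-46) = 4 - (-40)*(-1)/46 = 4 - 1*20/23 = 4 - 20/23 = 72/23 ≈ 3.1304)
(10 - 30)*M = (10 - 30)*(72/23) = -20*72/23 = -1440/23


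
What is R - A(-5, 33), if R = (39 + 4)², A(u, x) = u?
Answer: 1854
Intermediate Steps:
R = 1849 (R = 43² = 1849)
R - A(-5, 33) = 1849 - 1*(-5) = 1849 + 5 = 1854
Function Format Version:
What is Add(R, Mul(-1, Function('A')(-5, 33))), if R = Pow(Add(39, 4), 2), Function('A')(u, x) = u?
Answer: 1854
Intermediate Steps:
R = 1849 (R = Pow(43, 2) = 1849)
Add(R, Mul(-1, Function('A')(-5, 33))) = Add(1849, Mul(-1, -5)) = Add(1849, 5) = 1854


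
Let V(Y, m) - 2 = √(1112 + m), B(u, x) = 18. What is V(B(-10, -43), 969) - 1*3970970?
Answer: -3970968 + √2081 ≈ -3.9709e+6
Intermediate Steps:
V(Y, m) = 2 + √(1112 + m)
V(B(-10, -43), 969) - 1*3970970 = (2 + √(1112 + 969)) - 1*3970970 = (2 + √2081) - 3970970 = -3970968 + √2081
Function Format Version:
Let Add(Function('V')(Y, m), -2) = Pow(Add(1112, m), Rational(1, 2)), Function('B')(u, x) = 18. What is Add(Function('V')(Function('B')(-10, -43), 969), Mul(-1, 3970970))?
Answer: Add(-3970968, Pow(2081, Rational(1, 2))) ≈ -3.9709e+6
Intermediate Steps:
Function('V')(Y, m) = Add(2, Pow(Add(1112, m), Rational(1, 2)))
Add(Function('V')(Function('B')(-10, -43), 969), Mul(-1, 3970970)) = Add(Add(2, Pow(Add(1112, 969), Rational(1, 2))), Mul(-1, 3970970)) = Add(Add(2, Pow(2081, Rational(1, 2))), -3970970) = Add(-3970968, Pow(2081, Rational(1, 2)))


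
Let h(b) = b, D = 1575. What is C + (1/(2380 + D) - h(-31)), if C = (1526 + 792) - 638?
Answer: 6767006/3955 ≈ 1711.0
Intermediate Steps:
C = 1680 (C = 2318 - 638 = 1680)
C + (1/(2380 + D) - h(-31)) = 1680 + (1/(2380 + 1575) - 1*(-31)) = 1680 + (1/3955 + 31) = 1680 + 122606/3955 = 6767006/3955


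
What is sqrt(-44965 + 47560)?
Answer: sqrt(2595) ≈ 50.941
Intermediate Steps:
sqrt(-44965 + 47560) = sqrt(2595)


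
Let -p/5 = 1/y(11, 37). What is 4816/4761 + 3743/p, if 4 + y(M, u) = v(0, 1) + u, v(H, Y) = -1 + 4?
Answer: -641511148/23805 ≈ -26949.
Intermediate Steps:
v(H, Y) = 3
y(M, u) = -1 + u (y(M, u) = -4 + (3 + u) = -1 + u)
p = -5/36 (p = -5/(-1 + 37) = -5/36 ≈ -0.13889)
4816/4761 + 3743/p = 4816/4761 + 3743/(-5/36) = 4816*(1/4761) + 3743*(-36/5) = 4816/4761 - 134748/5 = -641511148/23805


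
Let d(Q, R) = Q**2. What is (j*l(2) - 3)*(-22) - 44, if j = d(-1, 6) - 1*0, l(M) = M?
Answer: -22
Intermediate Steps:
j = 1 (j = (-1)**2 - 1*0 = 1 + 0 = 1)
(j*l(2) - 3)*(-22) - 44 = (1*2 - 3)*(-22) - 44 = (2 - 3)*(-22) - 44 = -1*(-22) - 44 = 22 - 44 = -22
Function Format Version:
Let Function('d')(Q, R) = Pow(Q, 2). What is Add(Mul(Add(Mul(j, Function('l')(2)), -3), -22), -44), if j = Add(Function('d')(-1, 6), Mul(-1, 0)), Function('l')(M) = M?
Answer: -22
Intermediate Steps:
j = 1 (j = Add(Pow(-1, 2), Mul(-1, 0)) = Add(1, 0) = 1)
Add(Mul(Add(Mul(j, Function('l')(2)), -3), -22), -44) = Add(Mul(Add(Mul(1, 2), -3), -22), -44) = Add(Mul(Add(2, -3), -22), -44) = Add(Mul(-1, -22), -44) = Add(22, -44) = -22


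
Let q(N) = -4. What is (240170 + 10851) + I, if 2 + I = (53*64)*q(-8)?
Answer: 237451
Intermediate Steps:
I = -13570 (I = -2 + (53*64)*(-4) = -2 + 3392*(-4) = -2 - 13568 = -13570)
(240170 + 10851) + I = (240170 + 10851) - 13570 = 251021 - 13570 = 237451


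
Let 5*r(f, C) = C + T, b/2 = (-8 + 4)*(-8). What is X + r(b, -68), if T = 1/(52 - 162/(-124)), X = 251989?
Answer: 4163893547/16525 ≈ 2.5198e+5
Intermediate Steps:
T = 62/3305 (T = 1/(52 - 162*(-1/124)) = 1/(52 + 81/62) = 1/(3305/62) = 62/3305 ≈ 0.018759)
b = 64 (b = 2*((-8 + 4)*(-8)) = 2*(-4*(-8)) = 2*32 = 64)
r(f, C) = 62/16525 + C/5 (r(f, C) = (C + 62/3305)/5 = (62/3305 + C)/5 = 62/16525 + C/5)
X + r(b, -68) = 251989 + (62/16525 + (⅕)*(-68)) = 251989 + (62/16525 - 68/5) = 251989 - 224678/16525 = 4163893547/16525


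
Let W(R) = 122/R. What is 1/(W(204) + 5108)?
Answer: 102/521077 ≈ 0.00019575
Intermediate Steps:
1/(W(204) + 5108) = 1/(122/204 + 5108) = 1/(122*(1/204) + 5108) = 1/(61/102 + 5108) = 1/(521077/102) = 102/521077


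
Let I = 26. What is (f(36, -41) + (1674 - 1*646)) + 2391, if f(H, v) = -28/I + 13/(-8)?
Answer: 355295/104 ≈ 3416.3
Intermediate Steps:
f(H, v) = -281/104 (f(H, v) = -28/26 + 13/(-8) = -28*1/26 + 13*(-⅛) = -14/13 - 13/8 = -281/104)
(f(36, -41) + (1674 - 1*646)) + 2391 = (-281/104 + (1674 - 1*646)) + 2391 = (-281/104 + (1674 - 646)) + 2391 = (-281/104 + 1028) + 2391 = 106631/104 + 2391 = 355295/104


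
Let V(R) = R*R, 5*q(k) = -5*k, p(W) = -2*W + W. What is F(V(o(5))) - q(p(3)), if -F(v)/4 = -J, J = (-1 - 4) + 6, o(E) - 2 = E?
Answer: 1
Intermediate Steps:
o(E) = 2 + E
p(W) = -W
q(k) = -k (q(k) = (-5*k)/5 = -k)
J = 1 (J = -5 + 6 = 1)
V(R) = R²
F(v) = 4 (F(v) = -(-4) = -4*(-1) = 4)
F(V(o(5))) - q(p(3)) = 4 - (-1)*(-1*3) = 4 - (-1)*(-3) = 4 - 1*3 = 4 - 3 = 1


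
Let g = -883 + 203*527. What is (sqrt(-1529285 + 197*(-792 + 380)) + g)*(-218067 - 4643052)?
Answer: -515755003662 - 4861119*I*sqrt(1610449) ≈ -5.1576e+11 - 6.1689e+9*I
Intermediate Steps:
g = 106098 (g = -883 + 106981 = 106098)
(sqrt(-1529285 + 197*(-792 + 380)) + g)*(-218067 - 4643052) = (sqrt(-1529285 + 197*(-792 + 380)) + 106098)*(-218067 - 4643052) = (sqrt(-1529285 + 197*(-412)) + 106098)*(-4861119) = (sqrt(-1529285 - 81164) + 106098)*(-4861119) = (sqrt(-1610449) + 106098)*(-4861119) = (I*sqrt(1610449) + 106098)*(-4861119) = (106098 + I*sqrt(1610449))*(-4861119) = -515755003662 - 4861119*I*sqrt(1610449)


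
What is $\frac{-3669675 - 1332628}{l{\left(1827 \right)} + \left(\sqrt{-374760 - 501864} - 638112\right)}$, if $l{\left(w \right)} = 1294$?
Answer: $\frac{227539756561}{28967002982} + \frac{5002303 i \sqrt{54789}}{101384510437} \approx 7.8551 + 0.011549 i$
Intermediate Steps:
$\frac{-3669675 - 1332628}{l{\left(1827 \right)} + \left(\sqrt{-374760 - 501864} - 638112\right)} = \frac{-3669675 - 1332628}{1294 + \left(\sqrt{-374760 - 501864} - 638112\right)} = - \frac{5002303}{1294 - \left(638112 - \sqrt{-876624}\right)} = - \frac{5002303}{1294 - \left(638112 - 4 i \sqrt{54789}\right)} = - \frac{5002303}{-636818 + 4 i \sqrt{54789}}$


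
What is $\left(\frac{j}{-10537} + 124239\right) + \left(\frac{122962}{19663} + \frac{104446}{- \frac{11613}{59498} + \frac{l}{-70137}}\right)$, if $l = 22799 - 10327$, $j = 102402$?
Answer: $- \frac{7176858178160381983861}{46071737965622021} \approx -1.5578 \cdot 10^{5}$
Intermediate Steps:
$l = 12472$ ($l = 22799 - 10327 = 12472$)
$\left(\frac{j}{-10537} + 124239\right) + \left(\frac{122962}{19663} + \frac{104446}{- \frac{11613}{59498} + \frac{l}{-70137}}\right) = \left(\frac{102402}{-10537} + 124239\right) + \left(\frac{122962}{19663} + \frac{104446}{- \frac{11613}{59498} + \frac{12472}{-70137}}\right) = \left(102402 \left(- \frac{1}{10537}\right) + 124239\right) + \left(122962 \cdot \frac{1}{19663} + \frac{104446}{\left(-11613\right) \frac{1}{59498} + 12472 \left(- \frac{1}{70137}\right)}\right) = \left(- \frac{102402}{10537} + 124239\right) + \left(\frac{17566}{2809} + \frac{104446}{- \frac{11613}{59498} - \frac{12472}{70137}}\right) = \frac{1309003941}{10537} + \left(\frac{17566}{2809} + \frac{104446}{- \frac{1556560037}{4173011226}}\right) = \frac{1309003941}{10537} + \left(\frac{17566}{2809} + 104446 \left(- \frac{4173011226}{1556560037}\right)\right) = \frac{1309003941}{10537} + \left(\frac{17566}{2809} - \frac{435854330510796}{1556560037}\right) = \frac{1309003941}{10537} - \frac{1224287471871216022}{4372377143933} = - \frac{7176858178160381983861}{46071737965622021}$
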